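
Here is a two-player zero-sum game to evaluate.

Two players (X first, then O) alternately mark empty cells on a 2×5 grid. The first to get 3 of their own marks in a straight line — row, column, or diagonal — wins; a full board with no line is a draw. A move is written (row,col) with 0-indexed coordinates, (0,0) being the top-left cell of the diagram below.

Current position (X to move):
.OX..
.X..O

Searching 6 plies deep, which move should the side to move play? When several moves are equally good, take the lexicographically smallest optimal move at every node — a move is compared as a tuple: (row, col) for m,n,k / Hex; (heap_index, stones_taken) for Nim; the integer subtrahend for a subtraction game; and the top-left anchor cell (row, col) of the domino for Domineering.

ply 1, X at .OX../.X..O | (0,0)=+0→XOX../.X..O; (0,3)=+1→.OXX./.X..O*; (0,4)=+1→.OX.X/.X..O; (1,0)=+0→.OX../XX..O; (1,2)=+1→.OX../.XX.O; (1,3)=+0→.OX../.X.XO
ply 2, O at .OXX./.X..O | (0,0)=-1→OOXX./.X..O*; (0,4)=-1→.OXXO/.X..O; (1,0)=-1→.OXX./OX..O; (1,2)=-1→.OXX./.XO.O; (1,3)=-1→.OXX./.X.OO
ply 3, X at OOXX./.X..O | (0,4)=+1→OOXXX/.X..O*; (1,0)=+1→OOXX./XX..O; (1,2)=+1→OOXX./.XX.O; (1,3)=+1→OOXX./.X.XO
ply 4: OOXXX/.X..O is terminal -1 (O); from .OX../.X..O depth 6

X's best at [.OX../.X..O]: (0,3)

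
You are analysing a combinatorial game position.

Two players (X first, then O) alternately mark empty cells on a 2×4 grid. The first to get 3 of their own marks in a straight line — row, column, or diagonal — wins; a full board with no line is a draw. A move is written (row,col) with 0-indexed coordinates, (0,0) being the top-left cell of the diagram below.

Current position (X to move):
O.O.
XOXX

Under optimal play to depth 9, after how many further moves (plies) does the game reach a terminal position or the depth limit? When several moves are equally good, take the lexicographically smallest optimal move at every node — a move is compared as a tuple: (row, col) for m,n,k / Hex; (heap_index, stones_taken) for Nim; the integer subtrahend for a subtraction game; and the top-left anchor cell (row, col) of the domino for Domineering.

PV length from [O.O./XOXX]: 2 plies

p1 X@[O.O./XOXX]: (0,1)[OXO./XOXX]+0* (0,3)[O.OX/XOXX]-1
p2 O@[OXO./XOXX]: (0,3)[OXOO/XOXX]+0*
p3 X@[OXOO/XOXX] terminal +0; root [O.O./XOXX] d9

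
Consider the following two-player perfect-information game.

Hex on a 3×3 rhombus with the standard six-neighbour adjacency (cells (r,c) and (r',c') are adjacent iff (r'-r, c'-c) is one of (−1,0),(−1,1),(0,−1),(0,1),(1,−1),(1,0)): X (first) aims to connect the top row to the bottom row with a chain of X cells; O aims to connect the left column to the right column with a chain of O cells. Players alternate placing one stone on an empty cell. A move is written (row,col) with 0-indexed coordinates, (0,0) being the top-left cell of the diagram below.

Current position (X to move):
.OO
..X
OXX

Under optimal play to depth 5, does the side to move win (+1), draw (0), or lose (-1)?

value(.OO/..X/OXX, X) = -1

ply 1, X at .OO/..X/OXX | (0,0)=-1→XOO/..X/OXX*; (1,0)=-1→.OO/X.X/OXX; (1,1)=-1→.OO/.XX/OXX
ply 2, O at XOO/..X/OXX | (1,0)=+1→XOO/O.X/OXX*; (1,1)=+1→XOO/.OX/OXX
ply 3: XOO/O.X/OXX is terminal -1 (X); from .OO/..X/OXX depth 5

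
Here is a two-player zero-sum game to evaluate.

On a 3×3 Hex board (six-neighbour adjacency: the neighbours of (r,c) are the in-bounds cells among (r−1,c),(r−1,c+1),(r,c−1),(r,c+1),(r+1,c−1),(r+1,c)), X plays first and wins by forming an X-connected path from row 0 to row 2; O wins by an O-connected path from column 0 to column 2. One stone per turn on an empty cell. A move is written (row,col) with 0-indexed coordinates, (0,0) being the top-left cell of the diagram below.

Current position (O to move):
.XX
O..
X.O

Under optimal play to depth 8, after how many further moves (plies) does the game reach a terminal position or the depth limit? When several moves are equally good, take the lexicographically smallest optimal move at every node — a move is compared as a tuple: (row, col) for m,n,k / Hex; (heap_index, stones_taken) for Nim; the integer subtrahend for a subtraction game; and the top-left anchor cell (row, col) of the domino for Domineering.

ply 1, O at .XX/O../X.O | (0,0)=-1→OXX/O../X.O; (1,1)=+1→.XX/OO./X.O*; (1,2)=-1→.XX/O.O/X.O; (2,1)=-1→.XX/O../XOO
ply 2, X at .XX/OO./X.O | (0,0)=-1→XXX/OO./X.O*; (1,2)=-1→.XX/OOX/X.O; (2,1)=-1→.XX/OO./XXO
ply 3, O at XXX/OO./X.O | (1,2)=+1→XXX/OOO/X.O*; (2,1)=+1→XXX/OO./XOO
ply 4: XXX/OOO/X.O is terminal -1 (X); from .XX/O../X.O depth 8

PV length from [.XX/O../X.O]: 3 plies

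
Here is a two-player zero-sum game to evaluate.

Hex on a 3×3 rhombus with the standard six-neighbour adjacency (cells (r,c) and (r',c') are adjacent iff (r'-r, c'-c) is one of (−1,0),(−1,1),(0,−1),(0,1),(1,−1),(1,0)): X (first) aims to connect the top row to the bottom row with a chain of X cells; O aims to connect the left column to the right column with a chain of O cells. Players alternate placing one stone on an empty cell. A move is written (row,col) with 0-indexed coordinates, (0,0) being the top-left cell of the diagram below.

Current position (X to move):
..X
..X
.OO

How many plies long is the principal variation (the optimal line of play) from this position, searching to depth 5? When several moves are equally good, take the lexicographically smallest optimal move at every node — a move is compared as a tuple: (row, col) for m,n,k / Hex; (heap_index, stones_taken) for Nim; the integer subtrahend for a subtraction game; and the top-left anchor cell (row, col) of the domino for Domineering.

ply 1, X at ..X/..X/.OO | (0,0)=-1→X.X/..X/.OO; (0,1)=-1→.XX/..X/.OO; (1,0)=-1→..X/X.X/.OO; (1,1)=-1→..X/.XX/.OO; (2,0)=+1→..X/..X/XOO*
ply 2, O at ..X/..X/XOO | (0,0)=-1→O.X/..X/XOO*; (0,1)=-1→.OX/..X/XOO; (1,0)=-1→..X/O.X/XOO; (1,1)=-1→..X/.OX/XOO
ply 3, X at O.X/..X/XOO | (0,1)=+1→OXX/..X/XOO*; (1,0)=+1→O.X/X.X/XOO; (1,1)=+1→O.X/.XX/XOO
ply 4, O at OXX/..X/XOO | (1,0)=-1→OXX/O.X/XOO*; (1,1)=-1→OXX/.OX/XOO
ply 5, X at OXX/O.X/XOO | (1,1)=+1→OXX/OXX/XOO*
ply 6: OXX/OXX/XOO is terminal -1 (O); from ..X/..X/.OO depth 5

PV length from [..X/..X/.OO]: 5 plies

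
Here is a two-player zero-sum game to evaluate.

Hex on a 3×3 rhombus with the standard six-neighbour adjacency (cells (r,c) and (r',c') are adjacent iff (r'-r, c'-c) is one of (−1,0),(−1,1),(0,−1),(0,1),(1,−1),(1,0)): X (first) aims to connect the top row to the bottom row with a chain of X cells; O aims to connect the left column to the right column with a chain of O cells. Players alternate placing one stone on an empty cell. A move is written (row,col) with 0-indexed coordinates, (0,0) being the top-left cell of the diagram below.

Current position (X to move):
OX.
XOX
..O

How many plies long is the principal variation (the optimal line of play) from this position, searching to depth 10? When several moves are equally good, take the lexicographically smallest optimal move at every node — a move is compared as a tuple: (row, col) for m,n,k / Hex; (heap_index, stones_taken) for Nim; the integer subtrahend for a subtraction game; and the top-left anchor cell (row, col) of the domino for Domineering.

PV length from [OX./XOX/..O]: 3 plies

[OX./XOX/..O] X move#1: (0,2):+1/OXX/XOX/..O*, (2,0):+1/OX./XOX/X.O, (2,1):+1/OX./XOX/.XO
[OXX/XOX/..O] O move#2: (2,0):-1/OXX/XOX/O.O*, (2,1):-1/OXX/XOX/.OO
[OXX/XOX/O.O] X move#3: (2,1):+1/OXX/XOX/OXO*
[OXX/XOX/OXO] end (terminal -1, O#4); searched OX./XOX/..O to 10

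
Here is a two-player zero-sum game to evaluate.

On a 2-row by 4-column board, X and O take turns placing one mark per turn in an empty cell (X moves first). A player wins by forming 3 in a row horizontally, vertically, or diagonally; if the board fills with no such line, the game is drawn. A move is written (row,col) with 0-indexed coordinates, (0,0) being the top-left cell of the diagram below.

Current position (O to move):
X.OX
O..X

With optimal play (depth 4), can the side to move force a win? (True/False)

ply 1, O at X.OX/O..X | (0,1)=+0→XOOX/O..X*; (1,1)=+0→X.OX/OO.X; (1,2)=+0→X.OX/O.OX
ply 2, X at XOOX/O..X | (1,1)=+0→XOOX/OX.X*; (1,2)=+0→XOOX/O.XX
ply 3, O at XOOX/OX.X | (1,2)=+0→XOOX/OXOX*
ply 4: XOOX/OXOX is terminal +0 (X); from X.OX/O..X depth 4

O winning at [X.OX/O..X]: False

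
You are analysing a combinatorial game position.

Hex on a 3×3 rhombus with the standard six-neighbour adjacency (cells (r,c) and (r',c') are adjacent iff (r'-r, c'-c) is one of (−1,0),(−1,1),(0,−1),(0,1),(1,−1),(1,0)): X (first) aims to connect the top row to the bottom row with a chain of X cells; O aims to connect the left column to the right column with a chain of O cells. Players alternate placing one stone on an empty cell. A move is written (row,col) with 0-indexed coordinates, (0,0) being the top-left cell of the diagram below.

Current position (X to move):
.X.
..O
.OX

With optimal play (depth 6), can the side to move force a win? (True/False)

X winning at [.X./..O/.OX]: True

p1 X@[.X./..O/.OX]: (0,0)[XX./..O/.OX]-1 (0,2)[.XX/..O/.OX]-1 (1,0)[.X./X.O/.OX]-1 (1,1)[.X./.XO/.OX]-1 (2,0)[.X./..O/XOX]+1*
p2 O@[.X./..O/XOX]: (0,0)[OX./..O/XOX]-1* (0,2)[.XO/..O/XOX]-1 (1,0)[.X./O.O/XOX]-1 (1,1)[.X./.OO/XOX]-1
p3 X@[OX./..O/XOX]: (0,2)[OXX/..O/XOX]+1* (1,0)[OX./X.O/XOX]+1 (1,1)[OX./.XO/XOX]+1
p4 O@[OXX/..O/XOX]: (1,0)[OXX/O.O/XOX]-1* (1,1)[OXX/.OO/XOX]-1
p5 X@[OXX/O.O/XOX]: (1,1)[OXX/OXO/XOX]+1*
p6 O@[OXX/OXO/XOX] terminal -1; root [.X./..O/.OX] d6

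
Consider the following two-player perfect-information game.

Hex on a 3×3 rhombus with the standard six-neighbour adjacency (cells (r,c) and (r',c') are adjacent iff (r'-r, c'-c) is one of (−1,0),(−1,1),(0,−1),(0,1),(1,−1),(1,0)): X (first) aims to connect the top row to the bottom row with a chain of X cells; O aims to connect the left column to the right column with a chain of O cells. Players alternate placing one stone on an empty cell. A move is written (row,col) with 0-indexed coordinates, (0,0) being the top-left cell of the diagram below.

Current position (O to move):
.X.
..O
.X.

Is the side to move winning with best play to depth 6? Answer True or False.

[.X./..O/.X.] O move#1: (0,0):-1/OX./..O/.X., (0,2):-1/.XO/..O/.X., (1,0):-1/.X./O.O/.X., (1,1):+1/.X./.OO/.X.*, (2,0):-1/.X./..O/OX., (2,2):-1/.X./..O/.XO
[.X./.OO/.X.] X move#2: (0,0):-1/XX./.OO/.X.*, (0,2):-1/.XX/.OO/.X., (1,0):-1/.X./XOO/.X., (2,0):-1/.X./.OO/XX., (2,2):-1/.X./.OO/.XX
[XX./.OO/.X.] O move#3: (0,2):+1/XXO/.OO/.X.*, (1,0):+1/XX./OOO/.X., (2,0):+1/XX./.OO/OX., (2,2):+1/XX./.OO/.XO
[XXO/.OO/.X.] X move#4: (1,0):-1/XXO/XOO/.X.*, (2,0):-1/XXO/.OO/XX., (2,2):-1/XXO/.OO/.XX
[XXO/XOO/.X.] O move#5: (2,0):+1/XXO/XOO/OX.*, (2,2):-1/XXO/XOO/.XO
[XXO/XOO/OX.] end (terminal -1, X#6); searched .X./..O/.X. to 6

O winning at [.X./..O/.X.]: True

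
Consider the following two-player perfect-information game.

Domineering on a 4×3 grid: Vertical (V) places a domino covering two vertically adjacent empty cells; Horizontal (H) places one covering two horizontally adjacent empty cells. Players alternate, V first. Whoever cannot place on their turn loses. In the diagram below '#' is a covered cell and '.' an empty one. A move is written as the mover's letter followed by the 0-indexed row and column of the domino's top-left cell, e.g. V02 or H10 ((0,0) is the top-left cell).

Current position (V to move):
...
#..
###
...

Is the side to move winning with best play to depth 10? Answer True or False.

[.../#../###/...] V move#1: V01:+1/.#./##./###/...*, V02:-1/..#/#.#/###/...
[.#./##./###/...] H move#2: H30:-1/.#./##./###/##.*, H31:-1/.#./##./###/.##
[.#./##./###/##.] V move#3: V02:+1/.##/###/###/##.*
[.##/###/###/##.] end (terminal -1, H#4); searched .../#../###/... to 10

V winning at [.../#../###/...]: True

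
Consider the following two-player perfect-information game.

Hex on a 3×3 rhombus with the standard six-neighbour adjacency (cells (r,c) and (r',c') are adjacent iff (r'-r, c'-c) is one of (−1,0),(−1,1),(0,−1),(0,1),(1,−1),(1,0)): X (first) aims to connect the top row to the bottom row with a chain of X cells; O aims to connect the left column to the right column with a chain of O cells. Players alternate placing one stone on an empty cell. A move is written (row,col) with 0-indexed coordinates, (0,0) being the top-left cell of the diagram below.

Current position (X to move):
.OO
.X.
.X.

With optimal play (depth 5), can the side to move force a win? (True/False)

X winning at [.OO/.X./.X.]: False

[.OO/.X./.X.] X move#1: (0,0):-1/XOO/.X./.X.*, (1,0):-1/.OO/XX./.X., (1,2):-1/.OO/.XX/.X., (2,0):-1/.OO/.X./XX., (2,2):-1/.OO/.X./.XX
[XOO/.X./.X.] O move#2: (1,0):+1/XOO/OX./.X.*, (1,2):-1/XOO/.XO/.X., (2,0):-1/XOO/.X./OX., (2,2):-1/XOO/.X./.XO
[XOO/OX./.X.] end (terminal -1, X#3); searched .OO/.X./.X. to 5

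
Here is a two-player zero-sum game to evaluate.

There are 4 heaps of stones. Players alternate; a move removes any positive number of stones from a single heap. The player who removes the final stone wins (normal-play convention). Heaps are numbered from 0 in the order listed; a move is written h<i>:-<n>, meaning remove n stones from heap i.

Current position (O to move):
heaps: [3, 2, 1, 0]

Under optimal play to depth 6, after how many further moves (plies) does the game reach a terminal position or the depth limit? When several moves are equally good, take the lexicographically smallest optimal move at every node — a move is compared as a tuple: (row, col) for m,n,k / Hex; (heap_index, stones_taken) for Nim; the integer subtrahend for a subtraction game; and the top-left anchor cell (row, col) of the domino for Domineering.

[(3,2,1,0)] O move#1: h0:-1:-1/(2,2,1,0)*, h0:-2:-1/(1,2,1,0), h0:-3:-1/(0,2,1,0), h1:-1:-1/(3,1,1,0), h1:-2:-1/(3,0,1,0), h2:-1:-1/(3,2,0,0)
[(2,2,1,0)] X move#2: h0:-1:-1/(1,2,1,0), h0:-2:-1/(0,2,1,0), h1:-1:-1/(2,1,1,0), h1:-2:-1/(2,0,1,0), h2:-1:+1/(2,2,0,0)*
[(2,2,0,0)] O move#3: h0:-1:-1/(1,2,0,0)*, h0:-2:-1/(0,2,0,0), h1:-1:-1/(2,1,0,0), h1:-2:-1/(2,0,0,0)
[(1,2,0,0)] X move#4: h0:-1:-1/(0,2,0,0), h1:-1:+1/(1,1,0,0)*, h1:-2:-1/(1,0,0,0)
[(1,1,0,0)] O move#5: h0:-1:-1/(0,1,0,0)*, h1:-1:-1/(1,0,0,0)
[(0,1,0,0)] X move#6: h1:-1:+1/(0,0,0,0)*
[(0,0,0,0)] end (terminal -1, O#7); searched (3,2,1,0) to 6

PV length from [(3,2,1,0)]: 6 plies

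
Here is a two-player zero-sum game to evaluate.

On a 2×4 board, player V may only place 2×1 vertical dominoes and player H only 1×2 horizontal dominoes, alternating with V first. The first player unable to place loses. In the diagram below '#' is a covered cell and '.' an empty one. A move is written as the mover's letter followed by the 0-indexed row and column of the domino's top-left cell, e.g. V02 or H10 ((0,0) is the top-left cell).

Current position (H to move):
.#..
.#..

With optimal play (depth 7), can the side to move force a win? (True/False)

[.#../.#..] H move#1: H02:+1/.###/.#..*, H12:+1/.#../.###
[.###/.#..] V move#2: V00:-1/####/##..*
[####/##..] H move#3: H12:+1/####/####*
[####/####] end (terminal -1, V#4); searched .#../.#.. to 7

H winning at [.#../.#..]: True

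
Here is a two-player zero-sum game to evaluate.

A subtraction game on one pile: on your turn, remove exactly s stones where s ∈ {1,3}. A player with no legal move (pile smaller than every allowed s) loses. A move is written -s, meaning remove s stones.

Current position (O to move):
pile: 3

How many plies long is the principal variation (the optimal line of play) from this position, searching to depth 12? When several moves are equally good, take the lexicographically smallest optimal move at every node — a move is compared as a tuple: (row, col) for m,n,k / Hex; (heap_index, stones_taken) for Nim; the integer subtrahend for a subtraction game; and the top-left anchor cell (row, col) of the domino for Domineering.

p1 O@[3]: -1[2]+1* -3[0]+1
p2 X@[2]: -1[1]-1*
p3 O@[1]: -1[0]+1*
p4 X@[0] terminal -1; root [3] d12

PV length from [3]: 3 plies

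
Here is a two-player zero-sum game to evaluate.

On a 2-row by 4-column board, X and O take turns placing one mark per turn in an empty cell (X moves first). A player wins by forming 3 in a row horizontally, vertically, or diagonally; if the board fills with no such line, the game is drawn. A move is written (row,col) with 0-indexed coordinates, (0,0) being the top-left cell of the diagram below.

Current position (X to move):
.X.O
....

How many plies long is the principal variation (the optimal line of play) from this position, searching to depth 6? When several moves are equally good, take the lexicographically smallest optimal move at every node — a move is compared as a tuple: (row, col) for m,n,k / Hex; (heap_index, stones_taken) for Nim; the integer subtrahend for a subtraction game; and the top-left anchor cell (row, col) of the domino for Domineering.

p1 X@[.X.O/....]: (0,0)[XX.O/....]+0* (0,2)[.XXO/....]+0 (1,0)[.X.O/X...]+0 (1,1)[.X.O/.X..]+0 (1,2)[.X.O/..X.]+0 (1,3)[.X.O/...X]+0
p2 O@[XX.O/....]: (0,2)[XXOO/....]+0* (1,0)[XX.O/O...]-1 (1,1)[XX.O/.O..]-1 (1,2)[XX.O/..O.]-1 (1,3)[XX.O/...O]-1
p3 X@[XXOO/....]: (1,0)[XXOO/X...]+0* (1,1)[XXOO/.X..]+0 (1,2)[XXOO/..X.]+0 (1,3)[XXOO/...X]+0
p4 O@[XXOO/X...]: (1,1)[XXOO/XO..]+0* (1,2)[XXOO/X.O.]+0 (1,3)[XXOO/X..O]+0
p5 X@[XXOO/XO..]: (1,2)[XXOO/XOX.]+0* (1,3)[XXOO/XO.X]+0
p6 O@[XXOO/XOX.]: (1,3)[XXOO/XOXO]+0*
p7 X@[XXOO/XOXO] terminal +0; root [.X.O/....] d6

PV length from [.X.O/....]: 6 plies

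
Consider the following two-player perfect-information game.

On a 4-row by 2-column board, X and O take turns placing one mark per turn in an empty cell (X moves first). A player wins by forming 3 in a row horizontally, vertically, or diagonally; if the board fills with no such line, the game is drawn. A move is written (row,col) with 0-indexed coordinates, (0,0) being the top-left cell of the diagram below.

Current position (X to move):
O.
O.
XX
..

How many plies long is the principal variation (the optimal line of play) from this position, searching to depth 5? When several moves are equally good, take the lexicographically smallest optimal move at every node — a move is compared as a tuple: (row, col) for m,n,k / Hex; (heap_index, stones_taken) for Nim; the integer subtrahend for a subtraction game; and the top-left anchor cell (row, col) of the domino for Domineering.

PV length from [O./O./XX/..]: 3 plies

ply 1, X at O./O./XX/.. | (0,1)=+0→OX/O./XX/..; (1,1)=+1→O./OX/XX/..*; (3,0)=+0→O./O./XX/X.; (3,1)=+0→O./O./XX/.X
ply 2, O at O./OX/XX/.. | (0,1)=-1→OO/OX/XX/..*; (3,0)=-1→O./OX/XX/O.; (3,1)=-1→O./OX/XX/.O
ply 3, X at OO/OX/XX/.. | (3,0)=+0→OO/OX/XX/X.; (3,1)=+1→OO/OX/XX/.X*
ply 4: OO/OX/XX/.X is terminal -1 (O); from O./O./XX/.. depth 5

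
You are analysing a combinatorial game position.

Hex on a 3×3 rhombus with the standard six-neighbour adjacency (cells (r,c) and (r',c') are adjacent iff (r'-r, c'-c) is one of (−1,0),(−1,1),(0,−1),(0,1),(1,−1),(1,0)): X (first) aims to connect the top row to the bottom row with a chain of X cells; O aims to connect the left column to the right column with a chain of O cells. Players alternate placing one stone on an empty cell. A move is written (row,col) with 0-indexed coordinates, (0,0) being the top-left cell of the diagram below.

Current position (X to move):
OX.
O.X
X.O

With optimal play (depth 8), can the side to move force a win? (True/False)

X winning at [OX./O.X/X.O]: True

ply 1, X at OX./O.X/X.O | (0,2)=+1→OXX/O.X/X.O*; (1,1)=+1→OX./OXX/X.O; (2,1)=+1→OX./O.X/XXO
ply 2, O at OXX/O.X/X.O | (1,1)=-1→OXX/OOX/X.O*; (2,1)=-1→OXX/O.X/XOO
ply 3, X at OXX/OOX/X.O | (2,1)=+1→OXX/OOX/XXO*
ply 4: OXX/OOX/XXO is terminal -1 (O); from OX./O.X/X.O depth 8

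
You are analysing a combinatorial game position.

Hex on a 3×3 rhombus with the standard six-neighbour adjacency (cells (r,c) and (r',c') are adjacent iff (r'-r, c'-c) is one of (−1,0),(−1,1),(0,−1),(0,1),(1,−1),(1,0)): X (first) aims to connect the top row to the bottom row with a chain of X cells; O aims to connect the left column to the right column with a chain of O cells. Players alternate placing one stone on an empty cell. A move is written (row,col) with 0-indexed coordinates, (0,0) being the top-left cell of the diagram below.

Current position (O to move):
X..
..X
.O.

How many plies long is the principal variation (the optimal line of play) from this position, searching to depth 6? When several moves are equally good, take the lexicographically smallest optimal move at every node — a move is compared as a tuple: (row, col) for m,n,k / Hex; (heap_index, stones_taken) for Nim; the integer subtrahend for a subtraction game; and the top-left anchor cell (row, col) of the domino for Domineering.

[X../..X/.O.] O move#1: (0,1):-1/XO./..X/.O., (0,2):-1/X.O/..X/.O., (1,0):-1/X../O.X/.O., (1,1):+1/X../.OX/.O.*, (2,0):-1/X../..X/OO., (2,2):-1/X../..X/.OO
[X../.OX/.O.] X move#2: (0,1):-1/XX./.OX/.O.*, (0,2):-1/X.X/.OX/.O., (1,0):-1/X../XOX/.O., (2,0):-1/X../.OX/XO., (2,2):-1/X../.OX/.OX
[XX./.OX/.O.] O move#3: (0,2):+1/XXO/.OX/.O.*, (1,0):+1/XX./OOX/.O., (2,0):+1/XX./.OX/OO., (2,2):+1/XX./.OX/.OO
[XXO/.OX/.O.] X move#4: (1,0):-1/XXO/XOX/.O.*, (2,0):-1/XXO/.OX/XO., (2,2):-1/XXO/.OX/.OX
[XXO/XOX/.O.] O move#5: (2,0):+1/XXO/XOX/OO.*, (2,2):-1/XXO/XOX/.OO
[XXO/XOX/OO.] end (terminal -1, X#6); searched X../..X/.O. to 6

PV length from [X../..X/.O.]: 5 plies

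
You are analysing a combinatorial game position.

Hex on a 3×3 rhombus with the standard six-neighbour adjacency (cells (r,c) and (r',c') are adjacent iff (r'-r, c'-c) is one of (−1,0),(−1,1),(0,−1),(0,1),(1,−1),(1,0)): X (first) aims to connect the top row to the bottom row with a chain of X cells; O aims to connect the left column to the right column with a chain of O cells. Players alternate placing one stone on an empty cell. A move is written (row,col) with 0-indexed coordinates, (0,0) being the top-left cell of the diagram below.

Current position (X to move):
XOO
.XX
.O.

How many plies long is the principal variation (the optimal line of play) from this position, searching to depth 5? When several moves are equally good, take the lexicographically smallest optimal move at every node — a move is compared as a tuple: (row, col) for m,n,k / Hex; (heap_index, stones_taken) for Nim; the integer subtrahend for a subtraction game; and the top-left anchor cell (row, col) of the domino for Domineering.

ply 1, X at XOO/.XX/.O. | (1,0)=+1→XOO/XXX/.O.*; (2,0)=-1→XOO/.XX/XO.; (2,2)=-1→XOO/.XX/.OX
ply 2, O at XOO/XXX/.O. | (2,0)=-1→XOO/XXX/OO.*; (2,2)=-1→XOO/XXX/.OO
ply 3, X at XOO/XXX/OO. | (2,2)=+1→XOO/XXX/OOX*
ply 4: XOO/XXX/OOX is terminal -1 (O); from XOO/.XX/.O. depth 5

PV length from [XOO/.XX/.O.]: 3 plies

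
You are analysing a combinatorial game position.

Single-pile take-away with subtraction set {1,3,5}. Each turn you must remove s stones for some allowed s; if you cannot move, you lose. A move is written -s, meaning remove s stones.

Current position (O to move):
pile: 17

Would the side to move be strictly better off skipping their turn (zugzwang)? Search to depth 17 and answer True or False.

p1 O@[17]: -1[16]+1* -3[14]+1 -5[12]+1
p2 X@[16]: -1[15]-1* -3[13]-1 -5[11]-1
p3 O@[15]: -1[14]+1* -3[12]+1 -5[10]+1
p4 X@[14]: -1[13]-1* -3[11]-1 -5[9]-1
p5 O@[13]: -1[12]+1* -3[10]+1 -5[8]+1
p6 X@[12]: -1[11]-1* -3[9]-1 -5[7]-1
p7 O@[11]: -1[10]+1* -3[8]+1 -5[6]+1
p8 X@[10]: -1[9]-1* -3[7]-1 -5[5]-1
p9 O@[9]: -1[8]+1* -3[6]+1 -5[4]+1
p10 X@[8]: -1[7]-1* -3[5]-1 -5[3]-1
p11 O@[7]: -1[6]+1* -3[4]+1 -5[2]+1
p12 X@[6]: -1[5]-1* -3[3]-1 -5[1]-1
p13 O@[5]: -1[4]+1* -3[2]+1 -5[0]+1
p14 X@[4]: -1[3]-1* -3[1]-1
p15 O@[3]: -1[2]+1* -3[0]+1
p16 X@[2]: -1[1]-1*
p17 O@[1]: -1[0]+1*
p18 X@[0] terminal -1; root [17] d17
if O skipped the turn, X would face:
~ p1 X@[17]: -1[16]+1* -3[14]+1 -5[12]+1
~ p2 O@[16]: -1[15]-1* -3[13]-1 -5[11]-1
~ p3 X@[15]: -1[14]+1* -3[12]+1 -5[10]+1
~ p4 O@[14]: -1[13]-1* -3[11]-1 -5[9]-1
~ p5 X@[13]: -1[12]+1* -3[10]+1 -5[8]+1
~ p6 O@[12]: -1[11]-1* -3[9]-1 -5[7]-1
~ p7 X@[11]: -1[10]+1* -3[8]+1 -5[6]+1
~ p8 O@[10]: -1[9]-1* -3[7]-1 -5[5]-1
~ p9 X@[9]: -1[8]+1* -3[6]+1 -5[4]+1
~ p10 O@[8]: -1[7]-1* -3[5]-1 -5[3]-1
~ p11 X@[7]: -1[6]+1* -3[4]+1 -5[2]+1
~ p12 O@[6]: -1[5]-1* -3[3]-1 -5[1]-1
~ p13 X@[5]: -1[4]+1* -3[2]+1 -5[0]+1
~ p14 O@[4]: -1[3]-1* -3[1]-1
~ p15 X@[3]: -1[2]+1* -3[0]+1
~ p16 O@[2]: -1[1]-1*
~ p17 X@[1]: -1[0]+1*
~ p18 O@[0] terminal -1; root [17] d17
compare (O): move=+1 vs pass=-1

zugzwang(17, O) = False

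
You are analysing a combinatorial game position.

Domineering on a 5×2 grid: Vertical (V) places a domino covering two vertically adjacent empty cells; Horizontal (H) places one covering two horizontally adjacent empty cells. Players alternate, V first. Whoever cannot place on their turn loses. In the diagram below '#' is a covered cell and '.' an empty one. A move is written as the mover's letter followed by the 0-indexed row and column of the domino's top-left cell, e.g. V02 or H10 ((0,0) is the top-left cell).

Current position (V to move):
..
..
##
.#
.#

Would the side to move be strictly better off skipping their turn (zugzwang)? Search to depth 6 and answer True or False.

ply 1, V at ../../##/.#/.# | V00=+1→#./#./##/.#/.#*; V01=+1→.#/.#/##/.#/.#; V30=-1→../../##/##/##
ply 2: #./#./##/.#/.# is terminal -1 (H); from ../../##/.#/.# depth 6
suppose V passes — search the same position with H to move:
pass> ply 1, H at ../../##/.#/.# | H00=+1→##/../##/.#/.#*; H10=+1→../##/##/.#/.#
pass> ply 2, V at ##/../##/.#/.# | V30=-1→##/../##/##/##*
pass> ply 3, H at ##/../##/##/## | H10=+1→##/##/##/##/##*
pass> ply 4: ##/##/##/##/## is terminal -1 (V); from ../../##/.#/.# depth 6
for V: play +1, pass -1

zugzwang(../../##/.#/.#, V) = False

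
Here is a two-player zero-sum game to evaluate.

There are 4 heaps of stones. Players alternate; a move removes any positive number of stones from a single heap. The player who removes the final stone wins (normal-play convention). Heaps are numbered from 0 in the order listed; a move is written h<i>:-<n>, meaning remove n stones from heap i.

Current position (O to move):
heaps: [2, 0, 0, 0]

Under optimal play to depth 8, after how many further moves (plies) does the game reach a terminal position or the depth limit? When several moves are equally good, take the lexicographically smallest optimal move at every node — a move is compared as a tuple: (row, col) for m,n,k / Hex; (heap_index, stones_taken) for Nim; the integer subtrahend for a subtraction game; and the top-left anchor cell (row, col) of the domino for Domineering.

ply 1, O at (2,0,0,0) | h0:-1=-1→(1,0,0,0); h0:-2=+1→(0,0,0,0)*
ply 2: (0,0,0,0) is terminal -1 (X); from (2,0,0,0) depth 8

PV length from [(2,0,0,0)]: 1 ply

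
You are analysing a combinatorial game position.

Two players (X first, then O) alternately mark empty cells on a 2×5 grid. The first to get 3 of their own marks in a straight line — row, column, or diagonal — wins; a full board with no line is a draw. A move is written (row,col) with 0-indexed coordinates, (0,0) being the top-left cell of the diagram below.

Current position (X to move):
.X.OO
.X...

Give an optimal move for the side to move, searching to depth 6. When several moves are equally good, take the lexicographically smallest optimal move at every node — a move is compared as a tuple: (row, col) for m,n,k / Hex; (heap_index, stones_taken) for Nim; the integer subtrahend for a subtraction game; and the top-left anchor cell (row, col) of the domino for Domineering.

X's best at [.X.OO/.X...]: (0,2)

ply 1, X at .X.OO/.X... | (0,0)=-1→XX.OO/.X...; (0,2)=+1→.XXOO/.X...*; (1,0)=-1→.X.OO/XX...; (1,2)=-1→.X.OO/.XX..; (1,3)=-1→.X.OO/.X.X.; (1,4)=-1→.X.OO/.X..X
ply 2, O at .XXOO/.X... | (0,0)=-1→OXXOO/.X...*; (1,0)=-1→.XXOO/OX...; (1,2)=-1→.XXOO/.XO..; (1,3)=-1→.XXOO/.X.O.; (1,4)=-1→.XXOO/.X..O
ply 3, X at OXXOO/.X... | (1,0)=+0→OXXOO/XX...; (1,2)=+1→OXXOO/.XX..*; (1,3)=+0→OXXOO/.X.X.; (1,4)=+0→OXXOO/.X..X
ply 4, O at OXXOO/.XX.. | (1,0)=-1→OXXOO/OXX..*; (1,3)=-1→OXXOO/.XXO.; (1,4)=-1→OXXOO/.XX.O
ply 5, X at OXXOO/OXX.. | (1,3)=+1→OXXOO/OXXX.*; (1,4)=+0→OXXOO/OXX.X
ply 6: OXXOO/OXXX. is terminal -1 (O); from .X.OO/.X... depth 6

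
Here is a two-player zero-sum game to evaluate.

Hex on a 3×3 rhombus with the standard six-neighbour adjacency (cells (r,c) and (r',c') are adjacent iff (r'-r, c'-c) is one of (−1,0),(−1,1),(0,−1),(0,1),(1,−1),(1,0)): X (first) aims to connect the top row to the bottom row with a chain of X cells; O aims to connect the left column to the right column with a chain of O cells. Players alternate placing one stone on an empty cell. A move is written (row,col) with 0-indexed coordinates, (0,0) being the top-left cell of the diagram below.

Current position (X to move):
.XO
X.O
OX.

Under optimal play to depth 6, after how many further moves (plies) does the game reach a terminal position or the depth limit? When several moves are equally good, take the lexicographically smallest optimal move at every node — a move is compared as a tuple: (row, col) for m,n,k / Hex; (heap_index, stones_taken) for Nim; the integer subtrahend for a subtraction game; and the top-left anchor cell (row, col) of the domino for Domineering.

PV length from [.XO/X.O/OX.]: 1 ply

[.XO/X.O/OX.] X move#1: (0,0):-1/XXO/X.O/OX., (1,1):+1/.XO/XXO/OX.*, (2,2):-1/.XO/X.O/OXX
[.XO/XXO/OX.] end (terminal -1, O#2); searched .XO/X.O/OX. to 6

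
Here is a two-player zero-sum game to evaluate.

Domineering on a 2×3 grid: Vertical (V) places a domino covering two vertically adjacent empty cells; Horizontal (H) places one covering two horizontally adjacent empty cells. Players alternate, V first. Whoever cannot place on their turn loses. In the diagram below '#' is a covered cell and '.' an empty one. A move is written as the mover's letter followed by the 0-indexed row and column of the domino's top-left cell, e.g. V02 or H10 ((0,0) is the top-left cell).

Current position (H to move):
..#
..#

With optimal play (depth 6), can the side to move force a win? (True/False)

[..#/..#] H move#1: H00:+1/###/..#*, H10:+1/..#/###
[###/..#] end (terminal -1, V#2); searched ..#/..# to 6

H winning at [..#/..#]: True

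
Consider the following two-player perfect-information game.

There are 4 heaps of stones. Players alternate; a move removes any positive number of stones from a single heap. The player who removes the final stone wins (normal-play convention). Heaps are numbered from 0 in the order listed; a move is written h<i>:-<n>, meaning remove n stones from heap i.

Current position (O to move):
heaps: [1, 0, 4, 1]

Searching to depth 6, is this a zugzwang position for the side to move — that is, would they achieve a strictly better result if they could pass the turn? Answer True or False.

[(1,0,4,1)] O move#1: h0:-1:-1/(0,0,4,1), h2:-1:-1/(1,0,3,1), h2:-2:-1/(1,0,2,1), h2:-3:-1/(1,0,1,1), h2:-4:+1/(1,0,0,1)*, h3:-1:-1/(1,0,4,0)
[(1,0,0,1)] X move#2: h0:-1:-1/(0,0,0,1)*, h3:-1:-1/(1,0,0,0)
[(0,0,0,1)] O move#3: h3:-1:+1/(0,0,0,0)*
[(0,0,0,0)] end (terminal -1, X#4); searched (1,0,4,1) to 6
suppose O passes — search the same position with X to move:
pass> [(1,0,4,1)] X move#1: h0:-1:-1/(0,0,4,1), h2:-1:-1/(1,0,3,1), h2:-2:-1/(1,0,2,1), h2:-3:-1/(1,0,1,1), h2:-4:+1/(1,0,0,1)*, h3:-1:-1/(1,0,4,0)
pass> [(1,0,0,1)] O move#2: h0:-1:-1/(0,0,0,1)*, h3:-1:-1/(1,0,0,0)
pass> [(0,0,0,1)] X move#3: h3:-1:+1/(0,0,0,0)*
pass> [(0,0,0,0)] end (terminal -1, O#4); searched (1,0,4,1) to 6
for O: play +1, pass -1

zugzwang((1,0,4,1), O) = False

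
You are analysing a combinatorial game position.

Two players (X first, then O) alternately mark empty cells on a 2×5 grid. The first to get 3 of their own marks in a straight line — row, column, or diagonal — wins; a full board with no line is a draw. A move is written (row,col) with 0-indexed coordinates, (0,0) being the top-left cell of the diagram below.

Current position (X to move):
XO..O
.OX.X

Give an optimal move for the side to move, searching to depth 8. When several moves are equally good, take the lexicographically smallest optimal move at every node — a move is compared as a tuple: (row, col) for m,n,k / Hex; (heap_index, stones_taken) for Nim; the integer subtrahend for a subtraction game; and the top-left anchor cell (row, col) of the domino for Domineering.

p1 X@[XO..O/.OX.X]: (0,2)[XOX.O/.OX.X]+0 (0,3)[XO.XO/.OX.X]+0 (1,0)[XO..O/XOX.X]+0 (1,3)[XO..O/.OXXX]+1*
p2 O@[XO..O/.OXXX] terminal -1; root [XO..O/.OX.X] d8

X's best at [XO..O/.OX.X]: (1,3)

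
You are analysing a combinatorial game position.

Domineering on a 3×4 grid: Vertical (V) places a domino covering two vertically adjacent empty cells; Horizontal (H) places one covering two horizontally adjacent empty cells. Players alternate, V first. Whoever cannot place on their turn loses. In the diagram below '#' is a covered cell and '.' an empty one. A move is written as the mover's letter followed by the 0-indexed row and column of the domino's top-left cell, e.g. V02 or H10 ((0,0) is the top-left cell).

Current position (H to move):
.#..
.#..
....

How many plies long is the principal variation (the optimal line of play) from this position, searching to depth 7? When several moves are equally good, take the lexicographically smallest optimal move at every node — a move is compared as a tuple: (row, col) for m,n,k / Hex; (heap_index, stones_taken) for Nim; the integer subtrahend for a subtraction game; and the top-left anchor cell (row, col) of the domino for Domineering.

ply 1, H at .#../.#../.... | H02=-1→.###/.#../....; H12=+1→.#../.###/....*; H20=-1→.#../.#../##..; H21=-1→.#../.#../.##.; H22=-1→.#../.#../..##
ply 2, V at .#../.###/.... | V00=-1→##../####/....*; V10=-1→.#../####/#...
ply 3, H at ##../####/.... | H02=+1→####/####/....*; H20=+1→##../####/##..; H21=+1→##../####/.##.; H22=+1→##../####/..##
ply 4: ####/####/.... is terminal -1 (V); from .#../.#../.... depth 7

PV length from [.#../.#../....]: 3 plies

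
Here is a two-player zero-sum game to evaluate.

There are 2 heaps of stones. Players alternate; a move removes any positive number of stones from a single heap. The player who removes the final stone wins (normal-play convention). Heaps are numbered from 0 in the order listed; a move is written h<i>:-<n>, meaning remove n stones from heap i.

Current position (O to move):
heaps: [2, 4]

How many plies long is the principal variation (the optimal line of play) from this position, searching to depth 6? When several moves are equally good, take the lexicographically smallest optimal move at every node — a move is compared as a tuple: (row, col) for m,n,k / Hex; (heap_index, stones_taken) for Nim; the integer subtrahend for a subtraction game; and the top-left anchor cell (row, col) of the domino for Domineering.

PV length from [(2,4)]: 5 plies

ply 1, O at (2,4) | h0:-1=-1→(1,4); h0:-2=-1→(0,4); h1:-1=-1→(2,3); h1:-2=+1→(2,2)*; h1:-3=-1→(2,1); h1:-4=-1→(2,0)
ply 2, X at (2,2) | h0:-1=-1→(1,2)*; h0:-2=-1→(0,2); h1:-1=-1→(2,1); h1:-2=-1→(2,0)
ply 3, O at (1,2) | h0:-1=-1→(0,2); h1:-1=+1→(1,1)*; h1:-2=-1→(1,0)
ply 4, X at (1,1) | h0:-1=-1→(0,1)*; h1:-1=-1→(1,0)
ply 5, O at (0,1) | h1:-1=+1→(0,0)*
ply 6: (0,0) is terminal -1 (X); from (2,4) depth 6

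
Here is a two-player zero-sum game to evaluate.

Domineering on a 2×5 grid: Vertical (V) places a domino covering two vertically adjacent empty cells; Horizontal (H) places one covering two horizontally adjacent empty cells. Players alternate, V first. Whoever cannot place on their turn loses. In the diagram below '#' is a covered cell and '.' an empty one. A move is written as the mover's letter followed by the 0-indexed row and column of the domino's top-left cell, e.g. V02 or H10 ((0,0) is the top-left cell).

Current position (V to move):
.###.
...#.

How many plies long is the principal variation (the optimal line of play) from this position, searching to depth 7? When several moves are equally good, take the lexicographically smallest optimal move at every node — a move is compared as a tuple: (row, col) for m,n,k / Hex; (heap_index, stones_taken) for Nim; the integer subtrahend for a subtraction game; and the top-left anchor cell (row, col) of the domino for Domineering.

PV length from [.###./...#.]: 3 plies

ply 1, V at .###./...#. | V00=+1→####./#..#.*; V04=-1→.####/...##
ply 2, H at ####./#..#. | H11=-1→####./####.*
ply 3, V at ####./####. | V04=+1→#####/#####*
ply 4: #####/##### is terminal -1 (H); from .###./...#. depth 7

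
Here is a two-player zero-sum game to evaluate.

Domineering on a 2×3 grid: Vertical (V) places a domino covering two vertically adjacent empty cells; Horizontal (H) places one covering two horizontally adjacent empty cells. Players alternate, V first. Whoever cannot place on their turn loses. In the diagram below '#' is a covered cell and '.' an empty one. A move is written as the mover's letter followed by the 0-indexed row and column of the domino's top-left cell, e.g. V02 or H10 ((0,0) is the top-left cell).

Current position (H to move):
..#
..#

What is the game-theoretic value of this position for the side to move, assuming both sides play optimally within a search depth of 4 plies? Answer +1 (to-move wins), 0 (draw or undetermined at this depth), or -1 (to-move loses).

[..#/..#] H move#1: H00:+1/###/..#*, H10:+1/..#/###
[###/..#] end (terminal -1, V#2); searched ..#/..# to 4

value(..#/..#, H) = +1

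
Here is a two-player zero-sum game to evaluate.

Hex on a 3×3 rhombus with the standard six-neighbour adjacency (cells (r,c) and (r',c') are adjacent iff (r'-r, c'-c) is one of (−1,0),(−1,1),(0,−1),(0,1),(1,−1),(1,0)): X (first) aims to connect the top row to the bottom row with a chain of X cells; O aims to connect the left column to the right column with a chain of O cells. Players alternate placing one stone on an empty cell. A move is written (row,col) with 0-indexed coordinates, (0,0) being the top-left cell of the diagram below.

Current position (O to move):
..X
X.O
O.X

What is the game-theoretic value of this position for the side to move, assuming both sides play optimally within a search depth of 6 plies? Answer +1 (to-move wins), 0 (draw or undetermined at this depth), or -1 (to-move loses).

value(..X/X.O/O.X, O) = +1

p1 O@[..X/X.O/O.X]: (0,0)[O.X/X.O/O.X]+1* (0,1)[.OX/X.O/O.X]+1 (1,1)[..X/XOO/O.X]+1 (2,1)[..X/X.O/OOX]+1
p2 X@[O.X/X.O/O.X]: (0,1)[OXX/X.O/O.X]-1* (1,1)[O.X/XXO/O.X]-1 (2,1)[O.X/X.O/OXX]-1
p3 O@[OXX/X.O/O.X]: (1,1)[OXX/XOO/O.X]+1* (2,1)[OXX/X.O/OOX]+1
p4 X@[OXX/XOO/O.X] terminal -1; root [..X/X.O/O.X] d6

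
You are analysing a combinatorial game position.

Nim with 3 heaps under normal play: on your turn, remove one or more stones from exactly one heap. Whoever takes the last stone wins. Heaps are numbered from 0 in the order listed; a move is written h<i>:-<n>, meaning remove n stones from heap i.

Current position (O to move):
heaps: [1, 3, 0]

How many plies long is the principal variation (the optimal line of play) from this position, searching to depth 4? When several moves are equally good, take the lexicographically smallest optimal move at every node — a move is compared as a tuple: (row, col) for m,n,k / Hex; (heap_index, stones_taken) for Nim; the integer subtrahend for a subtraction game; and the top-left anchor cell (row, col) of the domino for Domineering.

PV length from [(1,3,0)]: 3 plies

p1 O@[(1,3,0)]: h0:-1[(0,3,0)]-1 h1:-1[(1,2,0)]-1 h1:-2[(1,1,0)]+1* h1:-3[(1,0,0)]-1
p2 X@[(1,1,0)]: h0:-1[(0,1,0)]-1* h1:-1[(1,0,0)]-1
p3 O@[(0,1,0)]: h1:-1[(0,0,0)]+1*
p4 X@[(0,0,0)] terminal -1; root [(1,3,0)] d4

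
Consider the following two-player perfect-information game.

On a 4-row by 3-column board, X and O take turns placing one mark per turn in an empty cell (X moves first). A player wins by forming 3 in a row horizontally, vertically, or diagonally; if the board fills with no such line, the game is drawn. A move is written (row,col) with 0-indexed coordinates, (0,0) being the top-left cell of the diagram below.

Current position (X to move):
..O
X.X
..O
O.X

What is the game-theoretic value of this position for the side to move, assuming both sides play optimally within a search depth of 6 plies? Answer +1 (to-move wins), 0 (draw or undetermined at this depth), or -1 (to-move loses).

[..O/X.X/..O/O.X] X move#1: (0,0):+1/X.O/X.X/..O/O.X*, (0,1):+1/.XO/X.X/..O/O.X, (1,1):+1/..O/XXX/..O/O.X, (2,0):+1/..O/X.X/X.O/O.X, (2,1):+1/..O/X.X/.XO/O.X, (3,1):+1/..O/X.X/..O/OXX
[X.O/X.X/..O/O.X] O move#2: (0,1):-1/XOO/X.X/..O/O.X*, (1,1):-1/X.O/XOX/..O/O.X, (2,0):-1/X.O/X.X/O.O/O.X, (2,1):-1/X.O/X.X/.OO/O.X, (3,1):-1/X.O/X.X/..O/OOX
[XOO/X.X/..O/O.X] X move#3: (1,1):+1/XOO/XXX/..O/O.X*, (2,0):+1/XOO/X.X/X.O/O.X, (2,1):+1/XOO/X.X/.XO/O.X, (3,1):+1/XOO/X.X/..O/OXX
[XOO/XXX/..O/O.X] end (terminal -1, O#4); searched ..O/X.X/..O/O.X to 6

value(..O/X.X/..O/O.X, X) = +1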